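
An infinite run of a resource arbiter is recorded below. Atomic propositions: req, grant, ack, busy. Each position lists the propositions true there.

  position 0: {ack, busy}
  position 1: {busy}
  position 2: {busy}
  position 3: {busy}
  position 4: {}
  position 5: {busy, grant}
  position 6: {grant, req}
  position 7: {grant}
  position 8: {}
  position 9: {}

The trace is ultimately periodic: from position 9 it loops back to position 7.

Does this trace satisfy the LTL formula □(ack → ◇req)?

ack → ◇req holds at every position 0..9, and those are all positions ever visited, so □(ack → ◇req) holds.
Positions where ack holds: 0.
Check ◇req at each: 0→ok.

Yes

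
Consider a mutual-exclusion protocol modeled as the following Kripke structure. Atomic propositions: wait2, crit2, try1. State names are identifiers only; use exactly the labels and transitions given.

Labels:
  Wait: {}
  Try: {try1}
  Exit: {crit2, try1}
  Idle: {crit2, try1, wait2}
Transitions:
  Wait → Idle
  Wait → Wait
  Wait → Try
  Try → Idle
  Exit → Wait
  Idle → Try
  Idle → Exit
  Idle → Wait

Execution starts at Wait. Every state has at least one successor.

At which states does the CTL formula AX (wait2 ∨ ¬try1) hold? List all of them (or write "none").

{Try, Exit}

States satisfying wait2 ∨ ¬try1: {Wait, Idle}.
States satisfying AX (wait2 ∨ ¬try1): {Try, Exit}.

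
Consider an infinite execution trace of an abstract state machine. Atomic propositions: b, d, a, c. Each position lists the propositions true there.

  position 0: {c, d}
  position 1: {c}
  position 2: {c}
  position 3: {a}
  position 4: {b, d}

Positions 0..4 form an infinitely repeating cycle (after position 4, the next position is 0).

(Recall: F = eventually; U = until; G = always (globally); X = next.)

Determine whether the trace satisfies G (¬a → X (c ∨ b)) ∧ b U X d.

Violated

¬a → X (c ∨ b) must hold at every position from 0 onward. It fails at position 2, so G (¬a → X (c ∨ b)) is false.
Positions where ¬a holds: 0, 1, 2, 4.
Check X (c ∨ b) at each: 0→ok, 1→ok, 2→fails, 4→ok.
Walking from position 0: at position 0, X d has not yet held and b fails, so b U X d is false.
At position 0: G (¬a → X (c ∨ b)) is false; b U X d is false; so G (¬a → X (c ∨ b)) ∧ b U X d is false.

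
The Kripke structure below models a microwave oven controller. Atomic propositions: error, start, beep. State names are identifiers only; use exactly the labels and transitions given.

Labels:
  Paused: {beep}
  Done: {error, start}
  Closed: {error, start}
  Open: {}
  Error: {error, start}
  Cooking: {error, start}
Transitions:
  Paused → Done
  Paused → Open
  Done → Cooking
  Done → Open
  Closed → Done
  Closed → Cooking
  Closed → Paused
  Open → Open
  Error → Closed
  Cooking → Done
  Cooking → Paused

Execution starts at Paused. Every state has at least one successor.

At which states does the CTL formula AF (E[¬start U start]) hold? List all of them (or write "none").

{Paused, Done, Closed, Error, Cooking}

States satisfying E[¬start U start]: {Paused, Done, Closed, Error, Cooking}.
States satisfying AF (E[¬start U start]): {Paused, Done, Closed, Error, Cooking}.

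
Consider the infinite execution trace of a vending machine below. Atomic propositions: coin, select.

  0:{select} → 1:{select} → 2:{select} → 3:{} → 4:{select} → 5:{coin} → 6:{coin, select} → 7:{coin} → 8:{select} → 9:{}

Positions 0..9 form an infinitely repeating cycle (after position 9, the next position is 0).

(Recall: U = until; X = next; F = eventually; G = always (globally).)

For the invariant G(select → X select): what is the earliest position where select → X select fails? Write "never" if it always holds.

Check select → X select at each position in order: 0 ✓, 1 ✓.
At position 2 the labels are {select} and the next position 3 has {}, so select → X select is false there. This is the first violation.

2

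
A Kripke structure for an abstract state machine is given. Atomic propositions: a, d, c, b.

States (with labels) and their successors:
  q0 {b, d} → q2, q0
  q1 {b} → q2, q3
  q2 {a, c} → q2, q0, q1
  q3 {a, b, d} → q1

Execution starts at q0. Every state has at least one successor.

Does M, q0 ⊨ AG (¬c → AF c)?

No

States satisfying ¬c → AF c: {q2}.
States satisfying AG (¬c → AF c): ∅.
q0 is reachable from q0 and violates ¬c → AF c, so AG fails at q0.
q0 ∉ Sat(AG (¬c → AF c)).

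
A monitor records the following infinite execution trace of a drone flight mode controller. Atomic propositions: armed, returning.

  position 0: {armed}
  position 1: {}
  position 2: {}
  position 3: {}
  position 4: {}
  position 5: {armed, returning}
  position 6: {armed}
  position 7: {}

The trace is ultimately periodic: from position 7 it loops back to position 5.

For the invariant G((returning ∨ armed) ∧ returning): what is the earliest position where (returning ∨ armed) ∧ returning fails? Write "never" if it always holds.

At position 0 the labels are {armed}, so (returning ∨ armed) ∧ returning is false there. This is the first violation.

0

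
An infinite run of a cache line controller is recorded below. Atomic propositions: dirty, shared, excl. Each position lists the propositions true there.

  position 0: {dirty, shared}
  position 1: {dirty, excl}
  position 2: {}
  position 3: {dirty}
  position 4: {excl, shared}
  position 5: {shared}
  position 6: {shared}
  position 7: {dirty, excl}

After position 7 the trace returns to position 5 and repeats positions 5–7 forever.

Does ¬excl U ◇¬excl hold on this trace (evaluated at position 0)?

Walking from position 0: ◇¬excl first holds at position 0, and ¬excl holds at every earlier position along the way, so ¬excl U ◇¬excl holds.

Yes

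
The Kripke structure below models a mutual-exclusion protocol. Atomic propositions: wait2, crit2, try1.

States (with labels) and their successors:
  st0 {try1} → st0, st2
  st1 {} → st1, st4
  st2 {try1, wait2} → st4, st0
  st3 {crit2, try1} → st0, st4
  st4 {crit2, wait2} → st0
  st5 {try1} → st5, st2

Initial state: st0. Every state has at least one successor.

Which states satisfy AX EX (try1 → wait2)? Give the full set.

{st0, st4, st5}

States satisfying EX (try1 → wait2): {st0, st1, st2, st3, st5}.
States satisfying AX EX (try1 → wait2): {st0, st4, st5}.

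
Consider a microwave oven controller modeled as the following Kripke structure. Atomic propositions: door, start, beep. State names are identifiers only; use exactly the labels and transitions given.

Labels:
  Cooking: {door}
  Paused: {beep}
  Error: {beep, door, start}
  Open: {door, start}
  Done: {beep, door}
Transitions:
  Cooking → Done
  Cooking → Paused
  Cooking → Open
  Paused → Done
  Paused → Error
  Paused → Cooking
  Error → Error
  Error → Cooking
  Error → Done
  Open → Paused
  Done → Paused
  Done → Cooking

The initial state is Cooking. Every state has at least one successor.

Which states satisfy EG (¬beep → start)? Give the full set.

States satisfying ¬beep → start: {Paused, Error, Open, Done}.
States satisfying EG (¬beep → start): {Paused, Error, Open, Done}.

{Paused, Error, Open, Done}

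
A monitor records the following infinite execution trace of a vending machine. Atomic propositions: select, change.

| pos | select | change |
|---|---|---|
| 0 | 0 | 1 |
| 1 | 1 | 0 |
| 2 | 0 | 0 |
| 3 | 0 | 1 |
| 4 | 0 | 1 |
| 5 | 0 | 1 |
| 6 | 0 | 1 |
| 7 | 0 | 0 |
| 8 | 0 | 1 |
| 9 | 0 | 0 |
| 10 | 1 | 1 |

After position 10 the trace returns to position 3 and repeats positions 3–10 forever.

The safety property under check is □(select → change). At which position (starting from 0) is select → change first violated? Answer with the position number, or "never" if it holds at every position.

1

Check select → change at each position in order: 0 ✓.
At position 1 the labels are {select}, so select → change is false there. This is the first violation.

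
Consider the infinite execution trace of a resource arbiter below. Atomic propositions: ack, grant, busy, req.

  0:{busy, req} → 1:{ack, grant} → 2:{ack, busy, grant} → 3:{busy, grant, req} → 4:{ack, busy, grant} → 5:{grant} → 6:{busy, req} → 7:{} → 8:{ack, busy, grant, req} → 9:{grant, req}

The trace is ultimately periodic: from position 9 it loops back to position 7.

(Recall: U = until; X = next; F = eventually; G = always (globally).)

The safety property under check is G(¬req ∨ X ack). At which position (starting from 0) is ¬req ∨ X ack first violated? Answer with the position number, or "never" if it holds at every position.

6

Check ¬req ∨ X ack at each position in order: 0 ✓, 1 ✓, 2 ✓, 3 ✓, 4 ✓, 5 ✓.
At position 6 the labels are {busy, req} and the next position 7 has {}, so ¬req ∨ X ack is false there. This is the first violation.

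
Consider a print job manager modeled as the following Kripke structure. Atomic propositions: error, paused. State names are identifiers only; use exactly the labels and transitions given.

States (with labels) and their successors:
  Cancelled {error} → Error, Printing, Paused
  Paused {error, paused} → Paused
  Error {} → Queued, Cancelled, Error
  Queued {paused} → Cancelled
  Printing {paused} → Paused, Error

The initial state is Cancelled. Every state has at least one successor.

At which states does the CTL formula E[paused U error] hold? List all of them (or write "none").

States satisfying paused: {Paused, Queued, Printing}.
States satisfying error: {Cancelled, Paused}.
States satisfying E[paused U error]: {Cancelled, Paused, Queued, Printing}.

{Cancelled, Paused, Queued, Printing}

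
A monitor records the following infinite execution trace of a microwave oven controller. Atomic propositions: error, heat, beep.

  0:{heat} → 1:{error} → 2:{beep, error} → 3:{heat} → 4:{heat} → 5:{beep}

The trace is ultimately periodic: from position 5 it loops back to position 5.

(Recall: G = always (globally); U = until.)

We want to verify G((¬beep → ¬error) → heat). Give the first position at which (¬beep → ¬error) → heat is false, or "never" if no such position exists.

Check (¬beep → ¬error) → heat at each position in order: 0 ✓, 1 ✓.
At position 2 the labels are {beep, error}, so (¬beep → ¬error) → heat is false there. This is the first violation.

2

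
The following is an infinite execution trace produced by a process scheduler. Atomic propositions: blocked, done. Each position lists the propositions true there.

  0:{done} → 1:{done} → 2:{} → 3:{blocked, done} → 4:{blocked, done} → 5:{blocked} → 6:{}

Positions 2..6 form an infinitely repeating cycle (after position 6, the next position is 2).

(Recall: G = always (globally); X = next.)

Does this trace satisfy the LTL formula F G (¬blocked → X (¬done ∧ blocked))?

G (¬blocked → X (¬done ∧ blocked)) is false at every position 0..6, so it never becomes true and F G (¬blocked → X (¬done ∧ blocked)) fails.

Violated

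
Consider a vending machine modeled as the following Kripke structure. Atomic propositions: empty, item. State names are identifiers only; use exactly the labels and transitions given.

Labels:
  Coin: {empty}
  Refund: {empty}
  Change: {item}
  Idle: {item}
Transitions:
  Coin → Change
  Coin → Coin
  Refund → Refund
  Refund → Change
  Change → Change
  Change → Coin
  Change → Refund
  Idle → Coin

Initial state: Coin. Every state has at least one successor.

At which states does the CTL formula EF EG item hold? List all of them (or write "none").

{Coin, Refund, Change, Idle}

States satisfying EG item: {Change}.
States satisfying EF EG item: {Coin, Refund, Change, Idle}.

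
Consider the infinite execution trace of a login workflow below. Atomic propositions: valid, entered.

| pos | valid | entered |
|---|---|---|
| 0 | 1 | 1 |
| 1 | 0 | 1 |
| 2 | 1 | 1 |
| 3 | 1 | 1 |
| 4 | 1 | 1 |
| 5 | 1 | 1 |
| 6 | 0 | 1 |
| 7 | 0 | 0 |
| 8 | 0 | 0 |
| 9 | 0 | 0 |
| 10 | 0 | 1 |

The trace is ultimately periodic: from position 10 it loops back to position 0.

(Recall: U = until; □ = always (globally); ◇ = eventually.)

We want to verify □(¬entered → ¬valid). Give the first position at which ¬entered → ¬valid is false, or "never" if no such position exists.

never

¬entered → ¬valid holds at every position 0..10, and those are all the positions the trace ever visits, so the invariant □(¬entered → ¬valid) is never violated.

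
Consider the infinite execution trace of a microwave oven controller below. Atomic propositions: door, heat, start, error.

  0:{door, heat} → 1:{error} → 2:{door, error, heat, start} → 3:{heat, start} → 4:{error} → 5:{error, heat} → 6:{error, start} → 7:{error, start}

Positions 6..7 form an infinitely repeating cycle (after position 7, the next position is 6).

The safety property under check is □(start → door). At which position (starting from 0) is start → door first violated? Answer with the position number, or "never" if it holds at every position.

Check start → door at each position in order: 0 ✓, 1 ✓, 2 ✓.
At position 3 the labels are {heat, start}, so start → door is false there. This is the first violation.

3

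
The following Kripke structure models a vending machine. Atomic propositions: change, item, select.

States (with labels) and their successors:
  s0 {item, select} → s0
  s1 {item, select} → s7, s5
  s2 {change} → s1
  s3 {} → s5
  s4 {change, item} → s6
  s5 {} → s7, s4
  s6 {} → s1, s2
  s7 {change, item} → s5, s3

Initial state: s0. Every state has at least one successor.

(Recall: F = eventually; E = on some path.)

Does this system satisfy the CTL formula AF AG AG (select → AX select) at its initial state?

Holds

States satisfying AG AG (select → AX select): {s0}.
States satisfying AF AG AG (select → AX select): {s0}.
s0 ∈ Sat(AF AG AG (select → AX select)).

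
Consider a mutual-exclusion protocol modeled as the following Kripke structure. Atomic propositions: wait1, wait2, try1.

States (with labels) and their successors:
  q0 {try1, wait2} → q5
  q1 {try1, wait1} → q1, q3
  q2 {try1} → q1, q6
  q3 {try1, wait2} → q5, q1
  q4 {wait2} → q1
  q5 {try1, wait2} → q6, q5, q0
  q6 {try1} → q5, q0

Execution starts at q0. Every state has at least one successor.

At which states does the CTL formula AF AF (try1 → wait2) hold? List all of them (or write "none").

{q0, q3, q4, q5, q6}

States satisfying AF (try1 → wait2): {q0, q3, q4, q5, q6}.
States satisfying AF AF (try1 → wait2): {q0, q3, q4, q5, q6}.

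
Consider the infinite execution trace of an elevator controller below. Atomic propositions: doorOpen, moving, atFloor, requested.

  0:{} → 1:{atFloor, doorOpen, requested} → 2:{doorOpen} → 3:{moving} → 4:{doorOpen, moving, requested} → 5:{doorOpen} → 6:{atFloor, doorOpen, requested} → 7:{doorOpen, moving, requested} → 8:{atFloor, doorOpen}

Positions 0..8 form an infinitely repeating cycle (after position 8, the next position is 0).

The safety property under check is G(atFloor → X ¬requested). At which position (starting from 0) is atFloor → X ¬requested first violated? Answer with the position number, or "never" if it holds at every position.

6

Check atFloor → X ¬requested at each position in order: 0 ✓, 1 ✓, 2 ✓, 3 ✓, 4 ✓, 5 ✓.
At position 6 the labels are {atFloor, doorOpen, requested} and the next position 7 has {doorOpen, moving, requested}, so atFloor → X ¬requested is false there. This is the first violation.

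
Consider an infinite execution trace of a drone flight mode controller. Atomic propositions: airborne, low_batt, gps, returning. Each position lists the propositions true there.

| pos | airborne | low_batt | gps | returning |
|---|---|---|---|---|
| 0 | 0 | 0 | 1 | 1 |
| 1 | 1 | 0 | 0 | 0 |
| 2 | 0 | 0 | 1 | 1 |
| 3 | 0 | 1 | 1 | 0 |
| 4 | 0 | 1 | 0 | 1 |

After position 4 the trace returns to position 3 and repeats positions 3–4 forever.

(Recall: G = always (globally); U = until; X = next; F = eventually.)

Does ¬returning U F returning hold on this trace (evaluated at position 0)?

Walking from position 0: F returning first holds at position 0, and ¬returning holds at every earlier position along the way, so ¬returning U F returning holds.

Satisfied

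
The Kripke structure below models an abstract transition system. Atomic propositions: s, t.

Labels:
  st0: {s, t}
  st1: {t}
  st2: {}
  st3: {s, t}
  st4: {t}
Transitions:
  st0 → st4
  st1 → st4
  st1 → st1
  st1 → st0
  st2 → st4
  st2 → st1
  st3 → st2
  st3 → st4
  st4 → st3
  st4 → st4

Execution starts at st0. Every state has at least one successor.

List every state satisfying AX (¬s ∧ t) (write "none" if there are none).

States satisfying ¬s ∧ t: {st1, st4}.
States satisfying AX (¬s ∧ t): {st0, st2}.

{st0, st2}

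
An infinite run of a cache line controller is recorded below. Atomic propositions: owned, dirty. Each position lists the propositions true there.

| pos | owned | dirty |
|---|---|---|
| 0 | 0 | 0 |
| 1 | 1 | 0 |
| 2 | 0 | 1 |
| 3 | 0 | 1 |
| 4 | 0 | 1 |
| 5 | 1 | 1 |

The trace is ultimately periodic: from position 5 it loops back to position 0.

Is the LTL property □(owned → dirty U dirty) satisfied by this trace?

owned → dirty U dirty must hold at every position from 0 onward. It fails at position 1, so □(owned → dirty U dirty) is false.
Positions where owned holds: 1, 5.
Check dirty U dirty at each: 1→fails, 5→ok.

Violated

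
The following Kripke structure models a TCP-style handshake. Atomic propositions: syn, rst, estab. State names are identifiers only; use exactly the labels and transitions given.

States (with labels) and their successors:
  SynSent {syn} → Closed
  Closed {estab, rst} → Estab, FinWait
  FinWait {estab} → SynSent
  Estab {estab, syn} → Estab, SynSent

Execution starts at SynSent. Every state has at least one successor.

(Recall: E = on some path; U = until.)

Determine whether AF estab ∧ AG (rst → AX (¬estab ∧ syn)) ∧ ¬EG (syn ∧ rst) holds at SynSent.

Does not hold

States satisfying estab: {Closed, FinWait, Estab}.
States satisfying AF estab: {SynSent, Closed, FinWait, Estab}.
States satisfying rst → AX (¬estab ∧ syn): {SynSent, FinWait, Estab}.
States satisfying AG (rst → AX (¬estab ∧ syn)): ∅.
States satisfying syn ∧ rst: ∅.
States satisfying EG (syn ∧ rst): ∅.
States satisfying ¬EG (syn ∧ rst): {SynSent, Closed, FinWait, Estab}.
States satisfying AG (rst → AX (¬estab ∧ syn)) ∧ ¬EG (syn ∧ rst): ∅.
States satisfying AF estab ∧ AG (rst → AX (¬estab ∧ syn)) ∧ ¬EG (syn ∧ rst): ∅.
SynSent ∉ Sat(AF estab ∧ AG (rst → AX (¬estab ∧ syn)) ∧ ¬EG (syn ∧ rst)).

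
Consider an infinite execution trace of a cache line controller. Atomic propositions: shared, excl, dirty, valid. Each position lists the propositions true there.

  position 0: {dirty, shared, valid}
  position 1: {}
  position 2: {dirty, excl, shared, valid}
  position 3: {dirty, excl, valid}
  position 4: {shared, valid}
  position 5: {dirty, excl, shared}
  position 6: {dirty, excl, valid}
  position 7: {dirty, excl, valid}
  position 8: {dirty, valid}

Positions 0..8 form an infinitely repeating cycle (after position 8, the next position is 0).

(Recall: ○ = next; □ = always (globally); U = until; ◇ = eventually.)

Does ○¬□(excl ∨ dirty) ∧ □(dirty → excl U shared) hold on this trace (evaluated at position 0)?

Does not hold

The position after 0 is 1; ¬□(excl ∨ dirty) is true there.
dirty → excl U shared must hold at every position from 0 onward. It fails at position 6, so □(dirty → excl U shared) is false.
Positions where dirty holds: 0, 2, 3, 5, 6, 7, 8.
Check excl U shared at each: 0→ok, 2→ok, 3→ok, 5→ok, 6→fails, 7→fails, 8→fails.
At position 0: ○¬□(excl ∨ dirty) is true; □(dirty → excl U shared) is false; so ○¬□(excl ∨ dirty) ∧ □(dirty → excl U shared) is false.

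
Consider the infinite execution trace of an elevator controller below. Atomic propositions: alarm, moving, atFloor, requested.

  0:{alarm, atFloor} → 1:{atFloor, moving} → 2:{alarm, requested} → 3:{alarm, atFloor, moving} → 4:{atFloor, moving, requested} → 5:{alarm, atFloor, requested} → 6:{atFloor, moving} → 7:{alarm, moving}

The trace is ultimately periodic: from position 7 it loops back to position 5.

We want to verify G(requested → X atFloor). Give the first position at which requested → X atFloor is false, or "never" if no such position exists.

never

requested → X atFloor holds at every position 0..7, and those are all the positions the trace ever visits, so the invariant G(requested → X atFloor) is never violated.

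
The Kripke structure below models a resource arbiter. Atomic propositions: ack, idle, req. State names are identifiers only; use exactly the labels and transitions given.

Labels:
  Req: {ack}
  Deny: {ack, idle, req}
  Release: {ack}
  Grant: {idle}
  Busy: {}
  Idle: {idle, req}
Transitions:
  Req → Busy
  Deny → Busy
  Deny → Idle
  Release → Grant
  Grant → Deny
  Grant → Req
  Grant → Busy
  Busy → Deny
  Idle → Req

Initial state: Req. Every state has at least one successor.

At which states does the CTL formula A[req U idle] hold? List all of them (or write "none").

States satisfying req: {Deny, Idle}.
States satisfying idle: {Deny, Grant, Idle}.
States satisfying A[req U idle]: {Deny, Grant, Idle}.

{Deny, Grant, Idle}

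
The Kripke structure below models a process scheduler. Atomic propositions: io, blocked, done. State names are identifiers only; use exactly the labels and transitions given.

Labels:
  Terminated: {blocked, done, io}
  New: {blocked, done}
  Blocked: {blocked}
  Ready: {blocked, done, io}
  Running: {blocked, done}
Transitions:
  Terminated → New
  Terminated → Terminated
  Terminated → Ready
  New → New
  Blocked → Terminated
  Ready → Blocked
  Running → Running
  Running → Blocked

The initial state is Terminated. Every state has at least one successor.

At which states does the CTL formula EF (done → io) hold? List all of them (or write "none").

{Terminated, Blocked, Ready, Running}

States satisfying done → io: {Terminated, Blocked, Ready}.
States satisfying EF (done → io): {Terminated, Blocked, Ready, Running}.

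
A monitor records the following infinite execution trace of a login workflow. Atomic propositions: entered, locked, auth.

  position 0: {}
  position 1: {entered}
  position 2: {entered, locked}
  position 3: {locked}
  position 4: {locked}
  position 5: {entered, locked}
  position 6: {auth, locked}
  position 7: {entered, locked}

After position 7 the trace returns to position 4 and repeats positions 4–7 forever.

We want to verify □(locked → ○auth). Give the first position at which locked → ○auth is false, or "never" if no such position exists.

2

Check locked → ○auth at each position in order: 0 ✓, 1 ✓.
At position 2 the labels are {entered, locked} and the next position 3 has {locked}, so locked → ○auth is false there. This is the first violation.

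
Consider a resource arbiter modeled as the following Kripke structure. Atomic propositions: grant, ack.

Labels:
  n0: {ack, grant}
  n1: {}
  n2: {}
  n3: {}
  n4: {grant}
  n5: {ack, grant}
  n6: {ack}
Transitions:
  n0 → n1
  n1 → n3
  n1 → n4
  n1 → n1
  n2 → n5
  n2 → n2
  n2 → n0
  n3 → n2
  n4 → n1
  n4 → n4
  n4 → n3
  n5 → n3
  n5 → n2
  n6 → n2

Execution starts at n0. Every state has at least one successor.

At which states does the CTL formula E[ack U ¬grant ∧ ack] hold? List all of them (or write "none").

States satisfying ack: {n0, n5, n6}.
States satisfying ¬grant ∧ ack: {n6}.
States satisfying E[ack U ¬grant ∧ ack]: {n6}.

{n6}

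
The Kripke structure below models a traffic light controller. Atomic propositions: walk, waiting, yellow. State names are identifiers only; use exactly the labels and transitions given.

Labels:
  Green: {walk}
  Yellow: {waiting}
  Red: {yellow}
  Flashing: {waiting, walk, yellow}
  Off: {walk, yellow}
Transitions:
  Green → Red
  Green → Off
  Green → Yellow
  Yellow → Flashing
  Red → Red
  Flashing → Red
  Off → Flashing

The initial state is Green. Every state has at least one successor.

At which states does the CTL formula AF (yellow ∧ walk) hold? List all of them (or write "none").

{Yellow, Flashing, Off}

States satisfying yellow ∧ walk: {Flashing, Off}.
States satisfying AF (yellow ∧ walk): {Yellow, Flashing, Off}.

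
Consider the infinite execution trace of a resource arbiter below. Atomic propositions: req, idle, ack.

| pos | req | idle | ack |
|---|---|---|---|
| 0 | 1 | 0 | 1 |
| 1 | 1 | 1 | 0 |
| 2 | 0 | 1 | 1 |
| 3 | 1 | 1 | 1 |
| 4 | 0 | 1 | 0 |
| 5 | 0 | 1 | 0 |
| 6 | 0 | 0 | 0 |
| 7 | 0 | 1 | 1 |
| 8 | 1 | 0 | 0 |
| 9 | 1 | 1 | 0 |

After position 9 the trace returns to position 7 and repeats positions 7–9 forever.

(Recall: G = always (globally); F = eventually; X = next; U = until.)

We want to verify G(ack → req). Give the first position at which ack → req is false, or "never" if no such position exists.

Check ack → req at each position in order: 0 ✓, 1 ✓.
At position 2 the labels are {ack, idle}, so ack → req is false there. This is the first violation.

2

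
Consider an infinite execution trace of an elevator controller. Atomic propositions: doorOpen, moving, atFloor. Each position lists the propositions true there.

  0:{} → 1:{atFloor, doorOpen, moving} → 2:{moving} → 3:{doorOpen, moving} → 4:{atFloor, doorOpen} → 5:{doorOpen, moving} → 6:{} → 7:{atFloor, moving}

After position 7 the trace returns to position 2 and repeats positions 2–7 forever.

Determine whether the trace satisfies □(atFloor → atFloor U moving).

Holds

atFloor → atFloor U moving holds at every position 0..7, and those are all positions ever visited, so □(atFloor → atFloor U moving) holds.
Positions where atFloor holds: 1, 4, 7.
Check atFloor U moving at each: 1→ok, 4→ok, 7→ok.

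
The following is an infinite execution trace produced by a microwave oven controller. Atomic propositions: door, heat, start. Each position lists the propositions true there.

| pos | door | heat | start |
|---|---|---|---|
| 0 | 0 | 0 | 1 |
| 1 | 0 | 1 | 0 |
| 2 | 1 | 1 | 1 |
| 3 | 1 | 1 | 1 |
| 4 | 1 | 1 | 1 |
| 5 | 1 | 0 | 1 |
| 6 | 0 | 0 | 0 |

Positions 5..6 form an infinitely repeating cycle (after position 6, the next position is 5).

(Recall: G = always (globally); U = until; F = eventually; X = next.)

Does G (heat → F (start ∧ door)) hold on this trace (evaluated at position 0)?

heat → F (start ∧ door) holds at every position 0..6, and those are all positions ever visited, so G (heat → F (start ∧ door)) holds.
Positions where heat holds: 1, 2, 3, 4.
Check F (start ∧ door) at each: 1→ok, 2→ok, 3→ok, 4→ok.

Satisfied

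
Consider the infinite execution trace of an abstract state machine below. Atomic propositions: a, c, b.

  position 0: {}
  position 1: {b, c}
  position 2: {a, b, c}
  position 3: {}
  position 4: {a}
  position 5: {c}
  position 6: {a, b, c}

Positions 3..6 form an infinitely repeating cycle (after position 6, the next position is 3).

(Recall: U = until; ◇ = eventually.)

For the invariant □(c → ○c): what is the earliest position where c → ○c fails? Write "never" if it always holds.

2

Check c → ○c at each position in order: 0 ✓, 1 ✓.
At position 2 the labels are {a, b, c} and the next position 3 has {}, so c → ○c is false there. This is the first violation.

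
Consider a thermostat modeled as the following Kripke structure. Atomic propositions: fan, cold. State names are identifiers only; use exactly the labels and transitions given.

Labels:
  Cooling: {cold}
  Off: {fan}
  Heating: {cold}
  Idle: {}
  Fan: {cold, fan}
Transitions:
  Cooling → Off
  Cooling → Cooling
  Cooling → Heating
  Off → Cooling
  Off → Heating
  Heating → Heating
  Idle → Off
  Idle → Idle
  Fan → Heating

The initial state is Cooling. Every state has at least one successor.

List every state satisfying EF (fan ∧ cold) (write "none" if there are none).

{Fan}

States satisfying fan ∧ cold: {Fan}.
States satisfying EF (fan ∧ cold): {Fan}.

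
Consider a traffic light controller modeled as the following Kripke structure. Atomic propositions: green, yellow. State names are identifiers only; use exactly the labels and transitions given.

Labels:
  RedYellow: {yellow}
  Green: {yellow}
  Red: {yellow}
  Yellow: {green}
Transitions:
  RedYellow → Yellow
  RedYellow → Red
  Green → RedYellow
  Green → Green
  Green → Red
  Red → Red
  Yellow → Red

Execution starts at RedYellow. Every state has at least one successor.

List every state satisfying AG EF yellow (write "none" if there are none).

{RedYellow, Green, Red, Yellow}

States satisfying EF yellow: {RedYellow, Green, Red, Yellow}.
States satisfying AG EF yellow: {RedYellow, Green, Red, Yellow}.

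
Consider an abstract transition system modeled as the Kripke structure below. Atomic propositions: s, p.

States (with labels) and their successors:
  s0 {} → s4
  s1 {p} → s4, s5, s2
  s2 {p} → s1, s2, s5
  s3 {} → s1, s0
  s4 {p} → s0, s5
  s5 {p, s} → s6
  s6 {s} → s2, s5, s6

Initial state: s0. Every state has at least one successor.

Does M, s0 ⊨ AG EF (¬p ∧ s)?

Yes

States satisfying EF (¬p ∧ s): {s0, s1, s2, s3, s4, s5, s6}.
States satisfying AG EF (¬p ∧ s): {s0, s1, s2, s3, s4, s5, s6}.
Every state reachable from s0 satisfies EF (¬p ∧ s).
s0 ∈ Sat(AG EF (¬p ∧ s)).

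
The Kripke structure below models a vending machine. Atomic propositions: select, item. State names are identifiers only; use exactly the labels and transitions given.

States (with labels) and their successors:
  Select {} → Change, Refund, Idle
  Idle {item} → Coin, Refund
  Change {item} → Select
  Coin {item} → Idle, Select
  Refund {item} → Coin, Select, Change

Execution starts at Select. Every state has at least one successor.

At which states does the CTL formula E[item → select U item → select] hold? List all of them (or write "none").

{Select}

States satisfying item → select: {Select}.
States satisfying E[item → select U item → select]: {Select}.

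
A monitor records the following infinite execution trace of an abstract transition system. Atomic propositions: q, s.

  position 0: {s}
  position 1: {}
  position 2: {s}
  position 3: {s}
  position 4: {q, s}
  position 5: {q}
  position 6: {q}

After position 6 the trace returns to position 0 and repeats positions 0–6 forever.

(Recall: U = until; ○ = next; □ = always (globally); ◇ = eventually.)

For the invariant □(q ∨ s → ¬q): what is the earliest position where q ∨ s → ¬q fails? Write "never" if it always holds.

4

Check q ∨ s → ¬q at each position in order: 0 ✓, 1 ✓, 2 ✓, 3 ✓.
At position 4 the labels are {q, s}, so q ∨ s → ¬q is false there. This is the first violation.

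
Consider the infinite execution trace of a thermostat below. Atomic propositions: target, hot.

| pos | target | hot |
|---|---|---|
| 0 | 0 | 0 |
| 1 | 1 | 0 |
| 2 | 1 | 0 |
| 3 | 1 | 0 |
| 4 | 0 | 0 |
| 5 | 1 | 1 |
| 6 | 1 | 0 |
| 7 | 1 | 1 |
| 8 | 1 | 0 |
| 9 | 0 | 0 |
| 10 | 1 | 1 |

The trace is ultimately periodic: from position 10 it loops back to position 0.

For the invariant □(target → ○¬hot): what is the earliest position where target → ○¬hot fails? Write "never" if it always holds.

6

Check target → ○¬hot at each position in order: 0 ✓, 1 ✓, 2 ✓, 3 ✓, 4 ✓, 5 ✓.
At position 6 the labels are {target} and the next position 7 has {hot, target}, so target → ○¬hot is false there. This is the first violation.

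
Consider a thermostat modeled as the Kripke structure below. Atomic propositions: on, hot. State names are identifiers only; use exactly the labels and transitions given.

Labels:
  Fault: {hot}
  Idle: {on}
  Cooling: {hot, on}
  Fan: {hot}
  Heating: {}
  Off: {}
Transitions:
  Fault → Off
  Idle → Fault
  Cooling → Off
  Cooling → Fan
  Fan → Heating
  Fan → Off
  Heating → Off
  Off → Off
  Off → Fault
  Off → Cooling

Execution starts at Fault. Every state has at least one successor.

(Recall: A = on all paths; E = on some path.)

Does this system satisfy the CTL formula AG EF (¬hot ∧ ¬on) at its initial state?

Yes

States satisfying EF (¬hot ∧ ¬on): {Fault, Idle, Cooling, Fan, Heating, Off}.
States satisfying AG EF (¬hot ∧ ¬on): {Fault, Idle, Cooling, Fan, Heating, Off}.
Every state reachable from Fault satisfies EF (¬hot ∧ ¬on).
Fault ∈ Sat(AG EF (¬hot ∧ ¬on)).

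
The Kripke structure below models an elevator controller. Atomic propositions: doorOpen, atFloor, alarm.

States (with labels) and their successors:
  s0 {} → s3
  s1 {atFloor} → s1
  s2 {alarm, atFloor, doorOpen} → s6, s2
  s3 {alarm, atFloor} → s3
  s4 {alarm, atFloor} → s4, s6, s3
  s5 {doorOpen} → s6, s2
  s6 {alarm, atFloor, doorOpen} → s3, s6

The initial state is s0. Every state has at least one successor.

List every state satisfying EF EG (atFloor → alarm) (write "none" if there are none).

States satisfying EG (atFloor → alarm): {s0, s2, s3, s4, s5, s6}.
States satisfying EF EG (atFloor → alarm): {s0, s2, s3, s4, s5, s6}.

{s0, s2, s3, s4, s5, s6}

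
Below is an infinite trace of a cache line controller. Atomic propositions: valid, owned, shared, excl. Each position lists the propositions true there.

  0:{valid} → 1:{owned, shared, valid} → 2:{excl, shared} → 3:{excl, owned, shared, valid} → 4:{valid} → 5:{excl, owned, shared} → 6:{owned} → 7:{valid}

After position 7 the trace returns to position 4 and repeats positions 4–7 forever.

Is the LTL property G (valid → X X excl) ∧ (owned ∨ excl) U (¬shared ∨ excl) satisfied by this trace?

valid → X X excl must hold at every position from 0 onward. It fails at position 4, so G (valid → X X excl) is false.
Positions where valid holds: 0, 1, 3, 4, 7.
Check X X excl at each: 0→ok, 1→ok, 3→ok, 4→fails, 7→ok.
Walking from position 0: ¬shared ∨ excl first holds at position 0, and owned ∨ excl holds at every earlier position along the way, so (owned ∨ excl) U (¬shared ∨ excl) holds.
At position 0: G (valid → X X excl) is false; (owned ∨ excl) U (¬shared ∨ excl) is true; so G (valid → X X excl) ∧ (owned ∨ excl) U (¬shared ∨ excl) is false.

Does not hold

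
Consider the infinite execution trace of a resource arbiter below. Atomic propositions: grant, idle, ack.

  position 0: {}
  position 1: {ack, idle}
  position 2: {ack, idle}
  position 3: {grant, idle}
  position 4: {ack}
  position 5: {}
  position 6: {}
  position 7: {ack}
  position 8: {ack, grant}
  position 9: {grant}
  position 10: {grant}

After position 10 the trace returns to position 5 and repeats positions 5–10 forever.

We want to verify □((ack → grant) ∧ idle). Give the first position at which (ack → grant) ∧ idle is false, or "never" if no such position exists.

0

At position 0 the labels are {}, so (ack → grant) ∧ idle is false there. This is the first violation.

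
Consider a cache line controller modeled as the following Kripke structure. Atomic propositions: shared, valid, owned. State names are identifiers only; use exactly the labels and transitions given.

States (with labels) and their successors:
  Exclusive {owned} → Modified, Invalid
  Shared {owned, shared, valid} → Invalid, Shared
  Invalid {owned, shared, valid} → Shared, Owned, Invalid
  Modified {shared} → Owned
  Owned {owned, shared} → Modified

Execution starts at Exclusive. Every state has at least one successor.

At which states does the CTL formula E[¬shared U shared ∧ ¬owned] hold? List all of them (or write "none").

{Exclusive, Modified}

States satisfying ¬shared: {Exclusive}.
States satisfying shared ∧ ¬owned: {Modified}.
States satisfying E[¬shared U shared ∧ ¬owned]: {Exclusive, Modified}.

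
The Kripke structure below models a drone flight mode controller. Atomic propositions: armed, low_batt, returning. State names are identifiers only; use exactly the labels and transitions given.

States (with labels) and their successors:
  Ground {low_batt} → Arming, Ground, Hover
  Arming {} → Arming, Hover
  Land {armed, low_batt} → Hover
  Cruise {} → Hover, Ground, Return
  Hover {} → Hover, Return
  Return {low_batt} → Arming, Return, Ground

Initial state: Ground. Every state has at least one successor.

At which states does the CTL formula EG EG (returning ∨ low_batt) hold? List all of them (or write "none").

{Ground, Return}

States satisfying EG (returning ∨ low_batt): {Ground, Return}.
States satisfying EG EG (returning ∨ low_batt): {Ground, Return}.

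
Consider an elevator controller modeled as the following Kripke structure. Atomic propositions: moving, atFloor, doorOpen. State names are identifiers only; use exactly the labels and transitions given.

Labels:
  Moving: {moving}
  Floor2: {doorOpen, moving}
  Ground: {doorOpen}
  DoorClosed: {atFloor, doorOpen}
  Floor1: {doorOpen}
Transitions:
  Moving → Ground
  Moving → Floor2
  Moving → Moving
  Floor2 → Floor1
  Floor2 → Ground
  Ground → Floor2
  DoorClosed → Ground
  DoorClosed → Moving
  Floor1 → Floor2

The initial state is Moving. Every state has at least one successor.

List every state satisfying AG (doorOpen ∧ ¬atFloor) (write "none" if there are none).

{Floor2, Ground, Floor1}

States satisfying doorOpen ∧ ¬atFloor: {Floor2, Ground, Floor1}.
States satisfying AG (doorOpen ∧ ¬atFloor): {Floor2, Ground, Floor1}.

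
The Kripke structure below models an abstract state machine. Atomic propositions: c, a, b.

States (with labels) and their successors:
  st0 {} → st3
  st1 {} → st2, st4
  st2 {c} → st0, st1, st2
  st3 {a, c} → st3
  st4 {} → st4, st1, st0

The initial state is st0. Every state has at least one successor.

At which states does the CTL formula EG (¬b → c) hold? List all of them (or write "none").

{st2, st3}

States satisfying ¬b → c: {st2, st3}.
States satisfying EG (¬b → c): {st2, st3}.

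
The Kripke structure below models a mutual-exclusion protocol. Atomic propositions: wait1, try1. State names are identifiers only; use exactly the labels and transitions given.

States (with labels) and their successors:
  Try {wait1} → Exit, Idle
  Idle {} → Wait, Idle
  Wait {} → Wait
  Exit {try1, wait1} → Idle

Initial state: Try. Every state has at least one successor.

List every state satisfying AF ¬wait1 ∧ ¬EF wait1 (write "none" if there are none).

States satisfying ¬wait1: {Idle, Wait}.
States satisfying AF ¬wait1: {Try, Idle, Wait, Exit}.
States satisfying wait1: {Try, Exit}.
States satisfying EF wait1: {Try, Exit}.
States satisfying ¬EF wait1: {Idle, Wait}.
States satisfying AF ¬wait1 ∧ ¬EF wait1: {Idle, Wait}.

{Idle, Wait}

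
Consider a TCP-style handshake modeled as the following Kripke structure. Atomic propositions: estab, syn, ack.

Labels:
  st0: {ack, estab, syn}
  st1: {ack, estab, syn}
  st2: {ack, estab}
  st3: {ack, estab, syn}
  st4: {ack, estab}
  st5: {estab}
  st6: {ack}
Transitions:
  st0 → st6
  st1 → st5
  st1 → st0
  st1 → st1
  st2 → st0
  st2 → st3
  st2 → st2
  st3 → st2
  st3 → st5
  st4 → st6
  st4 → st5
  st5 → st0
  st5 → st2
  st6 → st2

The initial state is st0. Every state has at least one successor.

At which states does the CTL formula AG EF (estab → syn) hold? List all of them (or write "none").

States satisfying EF (estab → syn): {st0, st1, st2, st3, st4, st5, st6}.
States satisfying AG EF (estab → syn): {st0, st1, st2, st3, st4, st5, st6}.

{st0, st1, st2, st3, st4, st5, st6}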